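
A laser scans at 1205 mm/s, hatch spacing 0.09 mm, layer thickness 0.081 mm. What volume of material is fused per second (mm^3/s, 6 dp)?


Rate = 1205 * 0.09 * 0.081 = 8.78445 mm^3/s


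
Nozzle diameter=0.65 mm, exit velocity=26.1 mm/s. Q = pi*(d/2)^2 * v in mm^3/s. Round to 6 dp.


A = pi*(0.65/2)^2 = 0.33183072 mm^2
Q = 0.33183072 * 26.1 = 8.660782 mm^3/s


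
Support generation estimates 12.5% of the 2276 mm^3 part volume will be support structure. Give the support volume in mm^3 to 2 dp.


V_support = 2276 * 0.125 = 284.5 mm^3


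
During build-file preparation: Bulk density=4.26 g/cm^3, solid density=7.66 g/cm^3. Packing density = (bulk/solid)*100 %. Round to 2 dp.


Packing = (4.26/7.66)*100 = 55.61 %


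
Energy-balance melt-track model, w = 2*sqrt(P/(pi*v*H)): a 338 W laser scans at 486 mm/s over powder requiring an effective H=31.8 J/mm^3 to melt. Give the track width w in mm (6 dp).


w = 2*sqrt(338/(pi*486*31.8)) = 0.166871 mm


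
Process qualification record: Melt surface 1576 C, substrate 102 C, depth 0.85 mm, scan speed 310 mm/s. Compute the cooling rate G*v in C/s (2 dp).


G = (1576-102)/0.85 = 1734.11764706 C/mm
CR = 1734.11764706 * 310 = 537576.47 C/s


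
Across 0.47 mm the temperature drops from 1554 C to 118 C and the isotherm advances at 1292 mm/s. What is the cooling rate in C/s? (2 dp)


G = (1554-118)/0.47 = 3055.31914894 C/mm
CR = 3055.31914894 * 1292 = 3947472.34 C/s


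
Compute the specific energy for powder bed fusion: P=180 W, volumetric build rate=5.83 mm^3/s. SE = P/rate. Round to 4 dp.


SE = 180 / 5.83 = 30.8748 J/mm^3


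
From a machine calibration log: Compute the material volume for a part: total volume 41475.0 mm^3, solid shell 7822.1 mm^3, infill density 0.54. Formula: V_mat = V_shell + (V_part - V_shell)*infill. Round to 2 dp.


V_infill = (41475.0 - 7822.1) * 0.54 = 18172.57
V_total = 7822.1 + 18172.57 = 25994.67 mm^3


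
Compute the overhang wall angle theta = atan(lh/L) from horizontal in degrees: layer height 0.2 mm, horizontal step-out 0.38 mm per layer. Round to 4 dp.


angle = atan(0.2/0.38) = 27.7585 degrees


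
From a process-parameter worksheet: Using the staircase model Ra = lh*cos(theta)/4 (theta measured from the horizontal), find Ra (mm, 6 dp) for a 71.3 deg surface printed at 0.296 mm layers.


Ra = 0.296 * cos(71.3) / 4 = 0.023725 mm


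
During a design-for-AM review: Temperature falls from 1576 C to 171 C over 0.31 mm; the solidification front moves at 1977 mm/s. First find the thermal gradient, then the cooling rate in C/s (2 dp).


G = (1576-171)/0.31 = 4532.25806452 C/mm
CR = 4532.25806452 * 1977 = 8960274.19 C/s


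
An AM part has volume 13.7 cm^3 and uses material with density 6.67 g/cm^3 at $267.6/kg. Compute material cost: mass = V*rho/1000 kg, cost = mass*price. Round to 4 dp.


Mass = 13.7*6.67/1000 = 0.091379 kg
Cost = 0.091379 * 267.6 = 24.453 $


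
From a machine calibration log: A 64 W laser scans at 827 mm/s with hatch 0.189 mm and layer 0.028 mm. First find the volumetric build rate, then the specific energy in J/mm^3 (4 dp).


Build rate = 827 * 0.189 * 0.028 = 4.376484 mm^3/s
SE = 64 / 4.376484 = 14.6236 J/mm^3


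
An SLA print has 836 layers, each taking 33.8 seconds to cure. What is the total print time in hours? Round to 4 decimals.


t = 836 * 33.8 / 3600 = 7.8491 hrs


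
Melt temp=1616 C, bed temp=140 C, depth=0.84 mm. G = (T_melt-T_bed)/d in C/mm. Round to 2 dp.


G = (1616-140)/0.84 = 1757.14 C/mm


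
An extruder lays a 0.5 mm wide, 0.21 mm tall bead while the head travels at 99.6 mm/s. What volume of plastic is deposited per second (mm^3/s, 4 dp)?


Rate = 0.5 * 0.21 * 99.6 = 10.458 mm^3/s


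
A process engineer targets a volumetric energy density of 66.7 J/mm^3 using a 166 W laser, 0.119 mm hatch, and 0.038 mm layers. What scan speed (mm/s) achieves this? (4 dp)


v = 166 / (66.7*0.119*0.038) = 550.3661 mm/s


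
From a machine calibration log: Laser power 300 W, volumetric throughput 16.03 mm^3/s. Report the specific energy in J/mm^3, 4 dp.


SE = 300 / 16.03 = 18.7149 J/mm^3


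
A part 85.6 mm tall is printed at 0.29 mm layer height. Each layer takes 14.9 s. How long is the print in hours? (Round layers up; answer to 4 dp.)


Layers = ceil(85.6/0.29) = 296
t = 296 * 14.9 / 3600 = 1.2251 hrs


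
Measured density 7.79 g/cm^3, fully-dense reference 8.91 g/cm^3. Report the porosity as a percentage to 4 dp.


Porosity = (1-7.79/8.91)*100 = 12.5701 %


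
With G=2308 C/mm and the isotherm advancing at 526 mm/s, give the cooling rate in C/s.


CR = 2308 * 526 = 1214008 C/s


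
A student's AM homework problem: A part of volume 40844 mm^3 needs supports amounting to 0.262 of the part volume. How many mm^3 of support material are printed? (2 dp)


V_support = 40844 * 0.262 = 10701.13 mm^3


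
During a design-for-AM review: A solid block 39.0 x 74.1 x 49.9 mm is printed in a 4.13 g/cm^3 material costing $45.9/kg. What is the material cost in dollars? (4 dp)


V = 39.0 * 74.1 * 49.9 = 144206.01 mm^3 = 144.20601 cm^3
Mass = 144.20601 * 4.13 / 1000 = 0.59557082 kg
Cost = 0.59557082 * 45.9 = 27.3367 $


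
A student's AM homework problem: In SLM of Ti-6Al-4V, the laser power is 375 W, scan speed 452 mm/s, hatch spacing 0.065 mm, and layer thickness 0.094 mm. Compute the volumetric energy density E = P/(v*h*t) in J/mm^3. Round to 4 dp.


E = 375 / (452*0.065*0.094) = 135.7849 J/mm^3


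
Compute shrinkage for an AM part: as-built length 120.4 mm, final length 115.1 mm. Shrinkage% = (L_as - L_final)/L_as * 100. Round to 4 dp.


Shrinkage = ((120.4-115.1)/120.4)*100 = 4.402 %


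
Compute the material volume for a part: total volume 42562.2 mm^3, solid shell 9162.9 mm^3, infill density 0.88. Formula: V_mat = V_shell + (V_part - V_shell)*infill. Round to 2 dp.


V_infill = (42562.2 - 9162.9) * 0.88 = 29391.38
V_total = 9162.9 + 29391.38 = 38554.28 mm^3


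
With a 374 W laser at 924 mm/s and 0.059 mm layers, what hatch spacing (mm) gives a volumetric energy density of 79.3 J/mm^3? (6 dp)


h = 374 / (79.3*924*0.059) = 0.086512 mm


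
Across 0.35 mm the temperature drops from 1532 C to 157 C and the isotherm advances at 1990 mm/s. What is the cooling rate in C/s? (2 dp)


G = (1532-157)/0.35 = 3928.57142857 C/mm
CR = 3928.57142857 * 1990 = 7817857.14 C/s


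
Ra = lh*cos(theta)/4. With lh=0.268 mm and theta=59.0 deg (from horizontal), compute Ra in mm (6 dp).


Ra = 0.268 * cos(59.0) / 4 = 0.034508 mm


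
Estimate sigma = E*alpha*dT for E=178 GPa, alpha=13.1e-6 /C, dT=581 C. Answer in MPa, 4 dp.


sigma = 178*1000 * 13.1e-6 * 581 = 1354.7758 MPa


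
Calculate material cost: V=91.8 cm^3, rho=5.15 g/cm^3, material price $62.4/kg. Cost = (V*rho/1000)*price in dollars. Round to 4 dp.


Mass = 91.8*5.15/1000 = 0.47277 kg
Cost = 0.47277 * 62.4 = 29.5008 $


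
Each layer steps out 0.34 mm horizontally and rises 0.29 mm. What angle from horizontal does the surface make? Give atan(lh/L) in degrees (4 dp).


angle = atan(0.29/0.34) = 40.4622 degrees


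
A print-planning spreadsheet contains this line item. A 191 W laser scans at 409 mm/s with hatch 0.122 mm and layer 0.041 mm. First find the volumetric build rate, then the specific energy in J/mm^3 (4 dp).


Build rate = 409 * 0.122 * 0.041 = 2.045818 mm^3/s
SE = 191 / 2.045818 = 93.3612 J/mm^3


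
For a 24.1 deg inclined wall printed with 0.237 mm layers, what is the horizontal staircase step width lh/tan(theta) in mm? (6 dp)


step = 0.237 / tan(24.1) = 0.52982 mm


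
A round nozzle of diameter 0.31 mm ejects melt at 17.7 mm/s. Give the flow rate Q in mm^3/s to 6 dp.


A = pi*(0.31/2)^2 = 0.07547676 mm^2
Q = 0.07547676 * 17.7 = 1.335939 mm^3/s


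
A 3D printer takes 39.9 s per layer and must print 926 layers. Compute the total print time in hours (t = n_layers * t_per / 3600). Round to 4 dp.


t = 926 * 39.9 / 3600 = 10.2632 hrs


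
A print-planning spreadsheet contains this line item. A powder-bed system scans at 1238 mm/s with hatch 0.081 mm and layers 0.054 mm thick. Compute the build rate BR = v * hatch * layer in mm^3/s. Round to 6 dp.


Rate = 1238 * 0.081 * 0.054 = 5.415012 mm^3/s


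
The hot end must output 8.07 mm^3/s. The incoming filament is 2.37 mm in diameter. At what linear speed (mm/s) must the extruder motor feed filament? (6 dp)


A = pi*(2.37/2)^2 = 4.411503
v = 8.07 / 4.411503 = 1.829309 mm/s


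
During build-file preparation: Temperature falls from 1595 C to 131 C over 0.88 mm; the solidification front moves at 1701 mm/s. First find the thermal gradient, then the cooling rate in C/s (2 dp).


G = (1595-131)/0.88 = 1663.63636364 C/mm
CR = 1663.63636364 * 1701 = 2829845.45 C/s


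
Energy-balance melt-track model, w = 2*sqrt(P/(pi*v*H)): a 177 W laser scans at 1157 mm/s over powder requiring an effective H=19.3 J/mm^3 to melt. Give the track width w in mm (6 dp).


w = 2*sqrt(177/(pi*1157*19.3)) = 0.100461 mm


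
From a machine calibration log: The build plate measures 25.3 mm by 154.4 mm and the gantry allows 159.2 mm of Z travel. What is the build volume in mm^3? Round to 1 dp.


V = 25.3 * 154.4 * 159.2 = 621886.1 mm^3


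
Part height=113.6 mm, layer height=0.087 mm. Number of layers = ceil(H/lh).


Layers = ceil(113.6/0.087) = 1306


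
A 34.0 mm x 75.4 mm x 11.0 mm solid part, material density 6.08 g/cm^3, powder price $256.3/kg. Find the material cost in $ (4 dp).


V = 34.0 * 75.4 * 11.0 = 28199.6 mm^3 = 28.1996 cm^3
Mass = 28.1996 * 6.08 / 1000 = 0.17145357 kg
Cost = 0.17145357 * 256.3 = 43.9435 $


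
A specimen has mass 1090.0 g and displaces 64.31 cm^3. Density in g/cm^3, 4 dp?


rho = 1090.0 / 64.31 = 16.9492 g/cm^3


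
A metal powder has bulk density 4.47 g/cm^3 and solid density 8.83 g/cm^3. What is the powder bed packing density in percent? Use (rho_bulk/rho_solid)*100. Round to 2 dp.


Packing = (4.47/8.83)*100 = 50.62 %


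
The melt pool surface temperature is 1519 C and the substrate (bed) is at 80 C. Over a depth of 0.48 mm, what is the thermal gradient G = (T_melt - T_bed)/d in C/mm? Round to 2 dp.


G = (1519-80)/0.48 = 2997.92 C/mm


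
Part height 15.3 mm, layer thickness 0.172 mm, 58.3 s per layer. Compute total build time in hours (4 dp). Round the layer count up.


Layers = ceil(15.3/0.172) = 89
t = 89 * 58.3 / 3600 = 1.4413 hrs


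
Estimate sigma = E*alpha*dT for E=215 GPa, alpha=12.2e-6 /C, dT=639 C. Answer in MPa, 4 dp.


sigma = 215*1000 * 12.2e-6 * 639 = 1676.097 MPa


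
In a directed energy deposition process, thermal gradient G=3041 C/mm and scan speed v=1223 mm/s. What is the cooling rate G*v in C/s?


CR = 3041 * 1223 = 3719143 C/s


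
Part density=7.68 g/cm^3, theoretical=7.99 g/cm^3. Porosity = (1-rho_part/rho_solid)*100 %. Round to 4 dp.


Porosity = (1-7.68/7.99)*100 = 3.8798 %


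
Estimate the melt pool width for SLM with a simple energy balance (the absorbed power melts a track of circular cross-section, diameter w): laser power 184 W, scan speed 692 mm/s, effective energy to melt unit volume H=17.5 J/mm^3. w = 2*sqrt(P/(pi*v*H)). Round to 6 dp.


w = 2*sqrt(184/(pi*692*17.5)) = 0.139089 mm


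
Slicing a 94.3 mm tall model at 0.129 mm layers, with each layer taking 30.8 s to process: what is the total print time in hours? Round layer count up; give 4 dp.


Layers = ceil(94.3/0.129) = 732
t = 732 * 30.8 / 3600 = 6.2627 hrs


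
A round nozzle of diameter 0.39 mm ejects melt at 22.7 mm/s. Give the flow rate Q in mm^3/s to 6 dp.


A = pi*(0.39/2)^2 = 0.11945906 mm^2
Q = 0.11945906 * 22.7 = 2.711721 mm^3/s


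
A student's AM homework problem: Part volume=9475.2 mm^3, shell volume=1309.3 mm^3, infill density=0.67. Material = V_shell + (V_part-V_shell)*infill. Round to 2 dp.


V_infill = (9475.2 - 1309.3) * 0.67 = 5471.15
V_total = 1309.3 + 5471.15 = 6780.45 mm^3


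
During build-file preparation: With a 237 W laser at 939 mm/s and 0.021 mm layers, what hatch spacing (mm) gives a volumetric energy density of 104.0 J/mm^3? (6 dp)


h = 237 / (104.0*939*0.021) = 0.115566 mm


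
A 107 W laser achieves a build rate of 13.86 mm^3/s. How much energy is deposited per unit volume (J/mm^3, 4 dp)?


SE = 107 / 13.86 = 7.7201 J/mm^3


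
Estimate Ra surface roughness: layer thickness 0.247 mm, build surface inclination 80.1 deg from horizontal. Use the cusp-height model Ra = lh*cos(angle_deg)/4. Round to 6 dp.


Ra = 0.247 * cos(80.1) / 4 = 0.010617 mm


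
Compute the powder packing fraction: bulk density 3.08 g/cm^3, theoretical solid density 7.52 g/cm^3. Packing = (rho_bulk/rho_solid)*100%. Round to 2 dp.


Packing = (3.08/7.52)*100 = 40.96 %


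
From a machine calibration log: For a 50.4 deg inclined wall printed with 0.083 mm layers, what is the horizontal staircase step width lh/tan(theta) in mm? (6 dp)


step = 0.083 / tan(50.4) = 0.068664 mm


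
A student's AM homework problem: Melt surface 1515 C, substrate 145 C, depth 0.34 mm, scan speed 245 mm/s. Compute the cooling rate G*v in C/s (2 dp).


G = (1515-145)/0.34 = 4029.41176471 C/mm
CR = 4029.41176471 * 245 = 987205.88 C/s


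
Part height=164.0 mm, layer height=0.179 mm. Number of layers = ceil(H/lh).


Layers = ceil(164.0/0.179) = 917


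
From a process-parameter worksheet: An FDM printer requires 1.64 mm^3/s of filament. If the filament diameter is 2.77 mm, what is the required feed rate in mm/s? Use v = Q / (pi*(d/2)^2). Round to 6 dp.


A = pi*(2.77/2)^2 = 6.026282
v = 1.64 / 6.026282 = 0.272141 mm/s


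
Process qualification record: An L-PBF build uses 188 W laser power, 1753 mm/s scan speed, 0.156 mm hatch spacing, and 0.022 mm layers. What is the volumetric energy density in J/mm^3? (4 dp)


E = 188 / (1753*0.156*0.022) = 31.2485 J/mm^3


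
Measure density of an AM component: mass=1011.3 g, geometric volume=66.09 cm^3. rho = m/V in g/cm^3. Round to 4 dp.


rho = 1011.3 / 66.09 = 15.3019 g/cm^3


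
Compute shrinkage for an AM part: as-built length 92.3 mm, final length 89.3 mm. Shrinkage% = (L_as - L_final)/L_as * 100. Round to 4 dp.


Shrinkage = ((92.3-89.3)/92.3)*100 = 3.2503 %


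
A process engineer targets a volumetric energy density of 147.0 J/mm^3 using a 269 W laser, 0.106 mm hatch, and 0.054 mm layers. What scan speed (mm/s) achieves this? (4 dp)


v = 269 / (147.0*0.106*0.054) = 319.6946 mm/s


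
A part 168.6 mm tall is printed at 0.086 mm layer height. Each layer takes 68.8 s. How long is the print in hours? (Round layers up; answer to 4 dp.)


Layers = ceil(168.6/0.086) = 1961
t = 1961 * 68.8 / 3600 = 37.4769 hrs


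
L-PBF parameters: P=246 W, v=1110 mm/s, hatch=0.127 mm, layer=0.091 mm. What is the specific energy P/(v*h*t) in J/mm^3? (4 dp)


Build rate = 1110 * 0.127 * 0.091 = 12.82827 mm^3/s
SE = 246 / 12.82827 = 19.1764 J/mm^3


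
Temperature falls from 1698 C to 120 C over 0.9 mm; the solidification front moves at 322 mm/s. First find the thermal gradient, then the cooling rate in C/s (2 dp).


G = (1698-120)/0.9 = 1753.33333333 C/mm
CR = 1753.33333333 * 322 = 564573.33 C/s


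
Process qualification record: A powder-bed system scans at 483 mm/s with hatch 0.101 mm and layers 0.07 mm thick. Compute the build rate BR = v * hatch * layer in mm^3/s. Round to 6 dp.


Rate = 483 * 0.101 * 0.07 = 3.41481 mm^3/s


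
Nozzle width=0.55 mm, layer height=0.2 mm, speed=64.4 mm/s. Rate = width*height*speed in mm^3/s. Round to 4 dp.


Rate = 0.55 * 0.2 * 64.4 = 7.084 mm^3/s


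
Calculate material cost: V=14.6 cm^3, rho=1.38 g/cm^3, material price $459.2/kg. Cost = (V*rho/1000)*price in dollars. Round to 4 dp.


Mass = 14.6*1.38/1000 = 0.020148 kg
Cost = 0.020148 * 459.2 = 9.252 $


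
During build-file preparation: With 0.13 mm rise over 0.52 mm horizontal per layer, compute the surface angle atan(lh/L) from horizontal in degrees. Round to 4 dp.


angle = atan(0.13/0.52) = 14.0362 degrees


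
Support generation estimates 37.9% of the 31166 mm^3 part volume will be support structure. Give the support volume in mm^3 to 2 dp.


V_support = 31166 * 0.379 = 11811.91 mm^3


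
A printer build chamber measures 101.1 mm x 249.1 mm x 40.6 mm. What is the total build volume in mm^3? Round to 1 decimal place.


V = 101.1 * 249.1 * 40.6 = 1022470.8 mm^3


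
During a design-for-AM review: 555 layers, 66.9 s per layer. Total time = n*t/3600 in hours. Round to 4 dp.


t = 555 * 66.9 / 3600 = 10.3138 hrs


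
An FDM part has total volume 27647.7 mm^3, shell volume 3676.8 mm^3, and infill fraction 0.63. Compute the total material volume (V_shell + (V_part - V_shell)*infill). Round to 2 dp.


V_infill = (27647.7 - 3676.8) * 0.63 = 15101.67
V_total = 3676.8 + 15101.67 = 18778.47 mm^3


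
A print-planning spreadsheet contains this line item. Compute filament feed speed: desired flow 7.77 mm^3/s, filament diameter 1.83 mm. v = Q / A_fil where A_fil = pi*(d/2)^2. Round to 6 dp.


A = pi*(1.83/2)^2 = 2.63022
v = 7.77 / 2.63022 = 2.954126 mm/s


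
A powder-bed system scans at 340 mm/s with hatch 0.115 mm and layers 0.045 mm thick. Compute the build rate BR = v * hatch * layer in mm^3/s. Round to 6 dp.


Rate = 340 * 0.115 * 0.045 = 1.7595 mm^3/s


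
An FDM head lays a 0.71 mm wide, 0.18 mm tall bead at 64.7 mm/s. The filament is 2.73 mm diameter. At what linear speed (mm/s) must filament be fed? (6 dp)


Q = 0.71 * 0.18 * 64.7 = 8.26866 mm^3/s
A_fil = pi*(2.73/2)^2 = 5.85349397 mm^2
v_feed = 8.26866 / 5.85349397 = 1.412602 mm/s


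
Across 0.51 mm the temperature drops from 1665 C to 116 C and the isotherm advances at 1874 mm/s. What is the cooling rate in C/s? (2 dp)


G = (1665-116)/0.51 = 3037.25490196 C/mm
CR = 3037.25490196 * 1874 = 5691815.69 C/s


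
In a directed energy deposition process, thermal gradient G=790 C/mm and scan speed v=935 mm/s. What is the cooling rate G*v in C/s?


CR = 790 * 935 = 738650 C/s


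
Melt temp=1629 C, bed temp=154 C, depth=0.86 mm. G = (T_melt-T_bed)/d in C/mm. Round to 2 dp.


G = (1629-154)/0.86 = 1715.12 C/mm


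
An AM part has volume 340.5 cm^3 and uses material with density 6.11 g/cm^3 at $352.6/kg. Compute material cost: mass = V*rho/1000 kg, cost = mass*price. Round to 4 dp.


Mass = 340.5*6.11/1000 = 2.080455 kg
Cost = 2.080455 * 352.6 = 733.5684 $


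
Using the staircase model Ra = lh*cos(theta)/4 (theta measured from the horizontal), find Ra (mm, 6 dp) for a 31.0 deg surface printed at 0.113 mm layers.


Ra = 0.113 * cos(31.0) / 4 = 0.024215 mm


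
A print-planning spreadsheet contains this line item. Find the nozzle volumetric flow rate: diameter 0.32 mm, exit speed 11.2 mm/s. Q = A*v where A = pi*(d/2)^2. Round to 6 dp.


A = pi*(0.32/2)^2 = 0.08042477 mm^2
Q = 0.08042477 * 11.2 = 0.900757 mm^3/s


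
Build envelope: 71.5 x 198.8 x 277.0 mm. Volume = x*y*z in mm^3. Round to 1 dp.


V = 71.5 * 198.8 * 277.0 = 3937333.4 mm^3


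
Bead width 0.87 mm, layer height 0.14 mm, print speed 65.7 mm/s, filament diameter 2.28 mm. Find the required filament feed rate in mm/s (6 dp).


Q = 0.87 * 0.14 * 65.7 = 8.00226 mm^3/s
A_fil = pi*(2.28/2)^2 = 4.08281381 mm^2
v_feed = 8.00226 / 4.08281381 = 1.959987 mm/s


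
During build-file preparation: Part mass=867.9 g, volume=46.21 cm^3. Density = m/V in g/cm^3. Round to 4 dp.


rho = 867.9 / 46.21 = 18.7816 g/cm^3


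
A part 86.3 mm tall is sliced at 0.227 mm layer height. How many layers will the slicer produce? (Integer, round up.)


Layers = ceil(86.3/0.227) = 381


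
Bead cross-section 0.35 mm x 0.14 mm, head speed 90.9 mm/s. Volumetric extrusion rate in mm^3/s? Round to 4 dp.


Rate = 0.35 * 0.14 * 90.9 = 4.4541 mm^3/s


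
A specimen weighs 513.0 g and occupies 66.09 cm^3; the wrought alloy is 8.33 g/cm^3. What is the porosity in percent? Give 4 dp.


rho_part = 513.0 / 66.09 = 7.76214253 g/cm^3
Porosity = (1 - 7.76214253/8.33)*100 = 6.817 %


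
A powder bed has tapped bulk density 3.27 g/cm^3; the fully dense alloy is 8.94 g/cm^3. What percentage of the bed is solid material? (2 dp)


Packing = (3.27/8.94)*100 = 36.58 %


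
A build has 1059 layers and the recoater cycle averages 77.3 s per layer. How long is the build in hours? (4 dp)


t = 1059 * 77.3 / 3600 = 22.7391 hrs


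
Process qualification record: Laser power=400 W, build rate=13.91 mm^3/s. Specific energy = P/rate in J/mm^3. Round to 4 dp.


SE = 400 / 13.91 = 28.7563 J/mm^3


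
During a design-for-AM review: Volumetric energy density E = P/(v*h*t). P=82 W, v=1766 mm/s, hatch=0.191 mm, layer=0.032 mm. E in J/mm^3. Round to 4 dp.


E = 82 / (1766*0.191*0.032) = 7.597 J/mm^3


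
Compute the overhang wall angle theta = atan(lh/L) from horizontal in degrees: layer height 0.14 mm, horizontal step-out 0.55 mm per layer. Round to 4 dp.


angle = atan(0.14/0.55) = 14.2811 degrees


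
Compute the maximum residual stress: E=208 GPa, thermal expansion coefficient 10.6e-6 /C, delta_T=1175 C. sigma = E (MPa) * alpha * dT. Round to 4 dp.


sigma = 208*1000 * 10.6e-6 * 1175 = 2590.64 MPa


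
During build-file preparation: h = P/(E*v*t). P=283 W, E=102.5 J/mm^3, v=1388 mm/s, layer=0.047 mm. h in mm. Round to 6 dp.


h = 283 / (102.5*1388*0.047) = 0.042323 mm


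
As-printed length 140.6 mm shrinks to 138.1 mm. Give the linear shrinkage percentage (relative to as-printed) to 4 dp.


Shrinkage = ((140.6-138.1)/140.6)*100 = 1.7781 %


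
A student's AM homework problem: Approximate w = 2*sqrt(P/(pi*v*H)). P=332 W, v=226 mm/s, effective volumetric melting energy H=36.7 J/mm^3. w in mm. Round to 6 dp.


w = 2*sqrt(332/(pi*226*36.7)) = 0.225755 mm


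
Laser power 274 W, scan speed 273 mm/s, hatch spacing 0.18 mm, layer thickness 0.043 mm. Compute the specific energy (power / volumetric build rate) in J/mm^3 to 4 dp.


Build rate = 273 * 0.18 * 0.043 = 2.11302 mm^3/s
SE = 274 / 2.11302 = 129.6722 J/mm^3


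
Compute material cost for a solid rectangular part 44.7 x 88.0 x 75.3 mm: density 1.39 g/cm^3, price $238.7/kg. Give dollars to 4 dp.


V = 44.7 * 88.0 * 75.3 = 296200.08 mm^3 = 296.20008 cm^3
Mass = 296.20008 * 1.39 / 1000 = 0.41171811 kg
Cost = 0.41171811 * 238.7 = 98.2771 $


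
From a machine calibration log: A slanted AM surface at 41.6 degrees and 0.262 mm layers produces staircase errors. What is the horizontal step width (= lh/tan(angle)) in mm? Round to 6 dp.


step = 0.262 / tan(41.6) = 0.295098 mm


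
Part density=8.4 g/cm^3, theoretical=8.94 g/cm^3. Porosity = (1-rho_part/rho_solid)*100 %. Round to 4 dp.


Porosity = (1-8.4/8.94)*100 = 6.0403 %


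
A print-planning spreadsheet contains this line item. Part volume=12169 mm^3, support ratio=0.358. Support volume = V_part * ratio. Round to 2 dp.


V_support = 12169 * 0.358 = 4356.5 mm^3


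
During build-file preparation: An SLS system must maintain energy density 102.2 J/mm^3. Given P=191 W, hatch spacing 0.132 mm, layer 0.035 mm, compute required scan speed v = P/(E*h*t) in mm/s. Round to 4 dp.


v = 191 / (102.2*0.132*0.035) = 404.5205 mm/s


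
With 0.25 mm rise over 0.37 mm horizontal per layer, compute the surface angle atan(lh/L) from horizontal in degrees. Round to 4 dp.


angle = atan(0.25/0.37) = 34.0459 degrees


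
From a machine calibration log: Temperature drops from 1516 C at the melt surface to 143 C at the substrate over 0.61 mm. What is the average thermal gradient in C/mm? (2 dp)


G = (1516-143)/0.61 = 2250.82 C/mm


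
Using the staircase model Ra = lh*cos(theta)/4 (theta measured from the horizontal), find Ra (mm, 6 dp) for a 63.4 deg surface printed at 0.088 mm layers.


Ra = 0.088 * cos(63.4) / 4 = 0.009851 mm


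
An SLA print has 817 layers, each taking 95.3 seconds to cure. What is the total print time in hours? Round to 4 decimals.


t = 817 * 95.3 / 3600 = 21.6278 hrs


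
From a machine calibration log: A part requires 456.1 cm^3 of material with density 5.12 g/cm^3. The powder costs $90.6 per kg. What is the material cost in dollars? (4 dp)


Mass = 456.1*5.12/1000 = 2.335232 kg
Cost = 2.335232 * 90.6 = 211.572 $


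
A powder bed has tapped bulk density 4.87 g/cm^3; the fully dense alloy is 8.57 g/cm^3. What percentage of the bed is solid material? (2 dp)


Packing = (4.87/8.57)*100 = 56.83 %


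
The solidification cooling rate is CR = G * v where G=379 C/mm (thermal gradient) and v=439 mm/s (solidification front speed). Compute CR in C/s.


CR = 379 * 439 = 166381 C/s


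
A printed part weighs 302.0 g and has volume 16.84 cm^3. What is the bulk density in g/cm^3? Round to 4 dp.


rho = 302.0 / 16.84 = 17.9335 g/cm^3


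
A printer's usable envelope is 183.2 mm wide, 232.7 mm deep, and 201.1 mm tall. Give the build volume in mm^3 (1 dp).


V = 183.2 * 232.7 * 201.1 = 8573021.7 mm^3


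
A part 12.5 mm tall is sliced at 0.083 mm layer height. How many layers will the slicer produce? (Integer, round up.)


Layers = ceil(12.5/0.083) = 151


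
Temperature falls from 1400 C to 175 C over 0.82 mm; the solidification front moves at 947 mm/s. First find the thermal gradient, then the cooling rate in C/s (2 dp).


G = (1400-175)/0.82 = 1493.90243902 C/mm
CR = 1493.90243902 * 947 = 1414725.61 C/s


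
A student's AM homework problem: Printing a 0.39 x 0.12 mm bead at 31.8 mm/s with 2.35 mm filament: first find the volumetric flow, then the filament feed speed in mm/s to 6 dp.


Q = 0.39 * 0.12 * 31.8 = 1.48824 mm^3/s
A_fil = pi*(2.35/2)^2 = 4.33736136 mm^2
v_feed = 1.48824 / 4.33736136 = 0.343121 mm/s


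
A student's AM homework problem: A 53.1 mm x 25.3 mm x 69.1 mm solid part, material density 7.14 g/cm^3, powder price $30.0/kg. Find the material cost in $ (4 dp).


V = 53.1 * 25.3 * 69.1 = 92831.013 mm^3 = 92.831013 cm^3
Mass = 92.831013 * 7.14 / 1000 = 0.66281343 kg
Cost = 0.66281343 * 30.0 = 19.8844 $


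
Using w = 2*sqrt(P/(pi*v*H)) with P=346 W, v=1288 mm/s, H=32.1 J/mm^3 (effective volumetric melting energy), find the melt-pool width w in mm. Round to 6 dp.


w = 2*sqrt(346/(pi*1288*32.1)) = 0.103224 mm


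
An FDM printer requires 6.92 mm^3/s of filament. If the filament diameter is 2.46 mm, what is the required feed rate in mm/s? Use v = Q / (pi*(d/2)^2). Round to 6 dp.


A = pi*(2.46/2)^2 = 4.752916
v = 6.92 / 4.752916 = 1.455948 mm/s


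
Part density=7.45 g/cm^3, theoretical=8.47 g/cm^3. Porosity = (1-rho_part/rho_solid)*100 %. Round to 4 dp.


Porosity = (1-7.45/8.47)*100 = 12.0425 %


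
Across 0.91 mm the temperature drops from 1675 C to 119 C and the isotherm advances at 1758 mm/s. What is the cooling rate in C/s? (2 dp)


G = (1675-119)/0.91 = 1709.89010989 C/mm
CR = 1709.89010989 * 1758 = 3005986.81 C/s


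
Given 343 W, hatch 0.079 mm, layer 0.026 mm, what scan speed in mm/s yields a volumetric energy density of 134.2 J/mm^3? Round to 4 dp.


v = 343 / (134.2*0.079*0.026) = 1244.346 mm/s


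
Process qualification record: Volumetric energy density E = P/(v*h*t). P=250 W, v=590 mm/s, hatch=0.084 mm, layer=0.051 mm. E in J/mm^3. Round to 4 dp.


E = 250 / (590*0.084*0.051) = 98.9096 J/mm^3


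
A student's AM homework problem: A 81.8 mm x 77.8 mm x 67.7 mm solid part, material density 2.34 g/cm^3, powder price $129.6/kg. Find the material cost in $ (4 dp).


V = 81.8 * 77.8 * 67.7 = 430845.508 mm^3 = 430.845508 cm^3
Mass = 430.845508 * 2.34 / 1000 = 1.00817849 kg
Cost = 1.00817849 * 129.6 = 130.6599 $


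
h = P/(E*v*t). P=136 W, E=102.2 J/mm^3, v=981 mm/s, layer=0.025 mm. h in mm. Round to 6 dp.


h = 136 / (102.2*981*0.025) = 0.05426 mm


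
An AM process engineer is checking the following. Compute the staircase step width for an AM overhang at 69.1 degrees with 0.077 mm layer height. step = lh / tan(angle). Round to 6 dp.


step = 0.077 / tan(69.1) = 0.029403 mm


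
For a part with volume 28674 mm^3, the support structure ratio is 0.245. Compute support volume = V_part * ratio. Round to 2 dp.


V_support = 28674 * 0.245 = 7025.13 mm^3


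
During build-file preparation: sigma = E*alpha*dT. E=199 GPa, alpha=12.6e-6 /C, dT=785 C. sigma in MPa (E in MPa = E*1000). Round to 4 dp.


sigma = 199*1000 * 12.6e-6 * 785 = 1968.309 MPa


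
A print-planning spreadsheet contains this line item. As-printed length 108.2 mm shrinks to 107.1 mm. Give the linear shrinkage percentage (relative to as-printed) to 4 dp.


Shrinkage = ((108.2-107.1)/108.2)*100 = 1.0166 %


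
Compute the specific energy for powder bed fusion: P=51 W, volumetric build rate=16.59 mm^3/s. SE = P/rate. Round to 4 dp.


SE = 51 / 16.59 = 3.0741 J/mm^3


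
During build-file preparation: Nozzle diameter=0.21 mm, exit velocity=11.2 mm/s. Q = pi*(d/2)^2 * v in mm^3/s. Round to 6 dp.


A = pi*(0.21/2)^2 = 0.03463606 mm^2
Q = 0.03463606 * 11.2 = 0.387924 mm^3/s


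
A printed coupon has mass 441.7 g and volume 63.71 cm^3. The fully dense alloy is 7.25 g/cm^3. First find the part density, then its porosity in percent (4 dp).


rho_part = 441.7 / 63.71 = 6.93297755 g/cm^3
Porosity = (1 - 6.93297755/7.25)*100 = 4.3727 %


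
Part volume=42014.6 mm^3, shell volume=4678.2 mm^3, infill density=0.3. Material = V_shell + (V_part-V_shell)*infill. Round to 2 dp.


V_infill = (42014.6 - 4678.2) * 0.3 = 11200.92
V_total = 4678.2 + 11200.92 = 15879.12 mm^3


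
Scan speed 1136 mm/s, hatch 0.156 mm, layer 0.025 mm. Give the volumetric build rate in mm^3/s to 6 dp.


Rate = 1136 * 0.156 * 0.025 = 4.4304 mm^3/s


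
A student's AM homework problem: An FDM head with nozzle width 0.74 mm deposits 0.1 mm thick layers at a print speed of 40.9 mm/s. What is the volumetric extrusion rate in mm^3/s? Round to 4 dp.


Rate = 0.74 * 0.1 * 40.9 = 3.0266 mm^3/s


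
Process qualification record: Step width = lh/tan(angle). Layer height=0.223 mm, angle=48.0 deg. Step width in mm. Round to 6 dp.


step = 0.223 / tan(48.0) = 0.20079 mm


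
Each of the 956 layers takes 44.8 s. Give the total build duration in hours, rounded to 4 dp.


t = 956 * 44.8 / 3600 = 11.8969 hrs


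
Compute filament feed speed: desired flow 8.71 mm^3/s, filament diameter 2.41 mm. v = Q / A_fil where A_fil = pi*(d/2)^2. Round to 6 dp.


A = pi*(2.41/2)^2 = 4.561671
v = 8.71 / 4.561671 = 1.909388 mm/s


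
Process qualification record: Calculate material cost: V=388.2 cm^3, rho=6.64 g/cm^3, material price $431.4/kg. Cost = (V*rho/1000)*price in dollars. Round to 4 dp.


Mass = 388.2*6.64/1000 = 2.577648 kg
Cost = 2.577648 * 431.4 = 1111.9973 $


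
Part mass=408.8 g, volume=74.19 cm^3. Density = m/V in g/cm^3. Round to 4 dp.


rho = 408.8 / 74.19 = 5.5102 g/cm^3


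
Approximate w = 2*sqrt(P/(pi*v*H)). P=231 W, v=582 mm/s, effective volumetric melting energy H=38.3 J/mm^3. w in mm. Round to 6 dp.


w = 2*sqrt(231/(pi*582*38.3)) = 0.114868 mm


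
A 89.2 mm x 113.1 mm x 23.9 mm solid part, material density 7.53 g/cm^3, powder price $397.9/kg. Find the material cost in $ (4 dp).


V = 89.2 * 113.1 * 23.9 = 241115.628 mm^3 = 241.115628 cm^3
Mass = 241.115628 * 7.53 / 1000 = 1.81560068 kg
Cost = 1.81560068 * 397.9 = 722.4275 $


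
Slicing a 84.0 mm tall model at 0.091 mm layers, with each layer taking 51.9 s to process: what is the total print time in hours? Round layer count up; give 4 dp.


Layers = ceil(84.0/0.091) = 924
t = 924 * 51.9 / 3600 = 13.321 hrs


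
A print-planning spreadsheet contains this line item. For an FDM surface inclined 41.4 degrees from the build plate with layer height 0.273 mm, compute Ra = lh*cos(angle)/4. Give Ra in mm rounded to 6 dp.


Ra = 0.273 * cos(41.4) / 4 = 0.051195 mm


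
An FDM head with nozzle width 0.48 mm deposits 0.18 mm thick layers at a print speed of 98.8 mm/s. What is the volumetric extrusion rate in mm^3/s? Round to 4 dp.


Rate = 0.48 * 0.18 * 98.8 = 8.5363 mm^3/s


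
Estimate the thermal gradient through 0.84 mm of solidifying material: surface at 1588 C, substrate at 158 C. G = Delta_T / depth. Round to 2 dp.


G = (1588-158)/0.84 = 1702.38 C/mm


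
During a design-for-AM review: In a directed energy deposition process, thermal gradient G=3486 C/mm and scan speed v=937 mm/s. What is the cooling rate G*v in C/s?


CR = 3486 * 937 = 3266382 C/s


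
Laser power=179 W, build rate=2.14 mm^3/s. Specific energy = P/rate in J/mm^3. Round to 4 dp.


SE = 179 / 2.14 = 83.6449 J/mm^3


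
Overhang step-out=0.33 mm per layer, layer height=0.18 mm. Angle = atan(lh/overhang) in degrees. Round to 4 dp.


angle = atan(0.18/0.33) = 28.6105 degrees


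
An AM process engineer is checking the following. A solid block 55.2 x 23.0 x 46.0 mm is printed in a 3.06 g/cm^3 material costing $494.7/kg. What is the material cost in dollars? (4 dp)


V = 55.2 * 23.0 * 46.0 = 58401.6 mm^3 = 58.4016 cm^3
Mass = 58.4016 * 3.06 / 1000 = 0.1787089 kg
Cost = 0.1787089 * 494.7 = 88.4073 $


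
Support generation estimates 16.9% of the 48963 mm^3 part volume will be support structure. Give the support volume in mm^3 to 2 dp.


V_support = 48963 * 0.169 = 8274.75 mm^3


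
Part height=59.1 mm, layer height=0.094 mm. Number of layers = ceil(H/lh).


Layers = ceil(59.1/0.094) = 629


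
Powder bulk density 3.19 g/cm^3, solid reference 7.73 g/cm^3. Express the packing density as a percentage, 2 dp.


Packing = (3.19/7.73)*100 = 41.27 %


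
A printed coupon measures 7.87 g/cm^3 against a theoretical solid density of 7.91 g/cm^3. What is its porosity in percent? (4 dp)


Porosity = (1-7.87/7.91)*100 = 0.5057 %


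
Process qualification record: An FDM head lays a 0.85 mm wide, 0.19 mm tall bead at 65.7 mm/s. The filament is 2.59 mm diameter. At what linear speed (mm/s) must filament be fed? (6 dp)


Q = 0.85 * 0.19 * 65.7 = 10.61055 mm^3/s
A_fil = pi*(2.59/2)^2 = 5.26852942 mm^2
v_feed = 10.61055 / 5.26852942 = 2.013949 mm/s


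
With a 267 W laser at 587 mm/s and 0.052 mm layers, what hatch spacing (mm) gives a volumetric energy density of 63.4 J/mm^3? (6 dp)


h = 267 / (63.4*587*0.052) = 0.137969 mm


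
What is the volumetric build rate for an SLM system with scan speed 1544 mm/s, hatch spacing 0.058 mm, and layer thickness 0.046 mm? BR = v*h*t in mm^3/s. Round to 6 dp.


Rate = 1544 * 0.058 * 0.046 = 4.119392 mm^3/s


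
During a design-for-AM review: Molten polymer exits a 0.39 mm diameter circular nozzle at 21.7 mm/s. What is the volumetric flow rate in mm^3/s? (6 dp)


A = pi*(0.39/2)^2 = 0.11945906 mm^2
Q = 0.11945906 * 21.7 = 2.592262 mm^3/s


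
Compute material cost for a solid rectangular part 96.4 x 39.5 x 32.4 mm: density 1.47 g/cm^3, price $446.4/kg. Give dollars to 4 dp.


V = 96.4 * 39.5 * 32.4 = 123372.72 mm^3 = 123.37272 cm^3
Mass = 123.37272 * 1.47 / 1000 = 0.1813579 kg
Cost = 0.1813579 * 446.4 = 80.9582 $


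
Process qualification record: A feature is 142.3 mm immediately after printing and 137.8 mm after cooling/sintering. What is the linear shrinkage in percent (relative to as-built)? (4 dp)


Shrinkage = ((142.3-137.8)/142.3)*100 = 3.1623 %


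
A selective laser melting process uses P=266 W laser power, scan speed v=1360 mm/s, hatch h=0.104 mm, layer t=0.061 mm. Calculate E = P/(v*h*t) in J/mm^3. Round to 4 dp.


E = 266 / (1360*0.104*0.061) = 30.8304 J/mm^3


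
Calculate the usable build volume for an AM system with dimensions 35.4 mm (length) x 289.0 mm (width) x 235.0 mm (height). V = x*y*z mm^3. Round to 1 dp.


V = 35.4 * 289.0 * 235.0 = 2404191.0 mm^3


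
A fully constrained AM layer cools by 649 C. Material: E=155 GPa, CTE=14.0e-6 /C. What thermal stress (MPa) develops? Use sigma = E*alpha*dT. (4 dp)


sigma = 155*1000 * 14.0e-6 * 649 = 1408.33 MPa


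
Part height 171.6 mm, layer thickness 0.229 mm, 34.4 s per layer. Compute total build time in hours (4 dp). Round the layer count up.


Layers = ceil(171.6/0.229) = 750
t = 750 * 34.4 / 3600 = 7.1667 hrs


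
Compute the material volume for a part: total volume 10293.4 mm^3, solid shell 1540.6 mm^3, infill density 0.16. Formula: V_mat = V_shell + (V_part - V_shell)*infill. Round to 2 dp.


V_infill = (10293.4 - 1540.6) * 0.16 = 1400.45
V_total = 1540.6 + 1400.45 = 2941.05 mm^3


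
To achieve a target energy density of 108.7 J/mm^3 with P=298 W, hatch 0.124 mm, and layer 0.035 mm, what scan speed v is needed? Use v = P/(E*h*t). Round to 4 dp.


v = 298 / (108.7*0.124*0.035) = 631.6798 mm/s


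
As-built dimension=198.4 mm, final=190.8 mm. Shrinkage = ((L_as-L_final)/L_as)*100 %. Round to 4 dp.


Shrinkage = ((198.4-190.8)/198.4)*100 = 3.8306 %


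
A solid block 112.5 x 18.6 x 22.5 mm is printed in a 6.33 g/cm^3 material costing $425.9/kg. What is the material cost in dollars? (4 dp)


V = 112.5 * 18.6 * 22.5 = 47081.25 mm^3 = 47.08125 cm^3
Mass = 47.08125 * 6.33 / 1000 = 0.29802431 kg
Cost = 0.29802431 * 425.9 = 126.9286 $


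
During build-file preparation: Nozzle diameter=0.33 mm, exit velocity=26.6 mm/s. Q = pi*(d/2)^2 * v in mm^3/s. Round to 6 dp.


A = pi*(0.33/2)^2 = 0.08552986 mm^2
Q = 0.08552986 * 26.6 = 2.275094 mm^3/s


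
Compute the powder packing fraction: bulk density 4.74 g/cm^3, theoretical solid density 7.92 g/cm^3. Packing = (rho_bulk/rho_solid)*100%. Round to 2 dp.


Packing = (4.74/7.92)*100 = 59.85 %


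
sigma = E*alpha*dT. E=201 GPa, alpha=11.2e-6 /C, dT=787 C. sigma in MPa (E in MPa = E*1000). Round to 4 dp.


sigma = 201*1000 * 11.2e-6 * 787 = 1771.6944 MPa


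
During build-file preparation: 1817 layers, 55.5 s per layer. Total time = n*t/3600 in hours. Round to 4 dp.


t = 1817 * 55.5 / 3600 = 28.0121 hrs


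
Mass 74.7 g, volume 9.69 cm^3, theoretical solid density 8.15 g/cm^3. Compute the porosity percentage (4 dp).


rho_part = 74.7 / 9.69 = 7.70897833 g/cm^3
Porosity = (1 - 7.70897833/8.15)*100 = 5.4113 %


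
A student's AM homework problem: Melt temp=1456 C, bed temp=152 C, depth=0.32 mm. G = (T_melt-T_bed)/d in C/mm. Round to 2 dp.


G = (1456-152)/0.32 = 4075.0 C/mm


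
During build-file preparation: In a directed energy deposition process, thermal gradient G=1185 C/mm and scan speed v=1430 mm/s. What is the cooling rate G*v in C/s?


CR = 1185 * 1430 = 1694550 C/s


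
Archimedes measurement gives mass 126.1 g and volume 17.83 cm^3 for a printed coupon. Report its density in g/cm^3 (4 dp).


rho = 126.1 / 17.83 = 7.0723 g/cm^3


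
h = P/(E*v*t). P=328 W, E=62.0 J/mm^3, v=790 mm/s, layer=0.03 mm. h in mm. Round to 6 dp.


h = 328 / (62.0*790*0.03) = 0.22322 mm


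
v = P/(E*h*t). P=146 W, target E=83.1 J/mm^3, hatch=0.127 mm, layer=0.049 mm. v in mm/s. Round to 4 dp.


v = 146 / (83.1*0.127*0.049) = 282.3268 mm/s


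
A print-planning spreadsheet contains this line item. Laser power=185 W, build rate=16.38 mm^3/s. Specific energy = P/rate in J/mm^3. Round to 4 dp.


SE = 185 / 16.38 = 11.2943 J/mm^3


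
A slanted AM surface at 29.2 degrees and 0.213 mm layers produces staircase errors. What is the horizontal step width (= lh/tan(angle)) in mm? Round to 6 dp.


step = 0.213 / tan(29.2) = 0.381119 mm


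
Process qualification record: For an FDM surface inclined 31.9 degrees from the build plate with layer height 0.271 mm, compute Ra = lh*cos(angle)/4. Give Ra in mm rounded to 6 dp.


Ra = 0.271 * cos(31.9) / 4 = 0.057518 mm


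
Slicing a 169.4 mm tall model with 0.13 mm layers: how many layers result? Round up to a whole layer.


Layers = ceil(169.4/0.13) = 1304
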